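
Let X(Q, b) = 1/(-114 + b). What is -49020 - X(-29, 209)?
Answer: -4656901/95 ≈ -49020.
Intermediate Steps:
-49020 - X(-29, 209) = -49020 - 1/(-114 + 209) = -49020 - 1/95 = -4656901/95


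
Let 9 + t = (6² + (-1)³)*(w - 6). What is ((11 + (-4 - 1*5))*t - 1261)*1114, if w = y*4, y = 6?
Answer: -21166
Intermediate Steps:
w = 24 (w = 6*4 = 24)
t = 621 (t = -9 + (6² + (-1)³)*(24 - 6) = -9 + (36 - 1)*18 = -9 + 35*18 = -9 + 630 = 621)
((11 + (-4 - 1*5))*t - 1261)*1114 = ((11 + (-4 - 1*5))*621 - 1261)*1114 = ((11 + (-4 - 5))*621 - 1261)*1114 = ((11 - 9)*621 - 1261)*1114 = (2*621 - 1261)*1114 = (1242 - 1261)*1114 = -19*1114 = -21166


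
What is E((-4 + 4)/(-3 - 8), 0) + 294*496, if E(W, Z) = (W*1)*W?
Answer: 145824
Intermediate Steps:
E(W, Z) = W² (E(W, Z) = W*W = W²)
E((-4 + 4)/(-3 - 8), 0) + 294*496 = ((-4 + 4)/(-3 - 8))² + 294*496 = (0/(-11))² + 145824 = (0*(-1/11))² + 145824 = 0² + 145824 = 0 + 145824 = 145824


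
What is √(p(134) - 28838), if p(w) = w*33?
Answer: 4*I*√1526 ≈ 156.26*I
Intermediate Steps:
p(w) = 33*w
√(p(134) - 28838) = √(33*134 - 28838) = √(4422 - 28838) = √(-24416) = 4*I*√1526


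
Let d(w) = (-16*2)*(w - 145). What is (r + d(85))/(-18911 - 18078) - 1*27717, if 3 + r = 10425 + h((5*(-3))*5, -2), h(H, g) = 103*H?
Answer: -1025228730/36989 ≈ -27717.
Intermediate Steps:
d(w) = 4640 - 32*w (d(w) = -32*(-145 + w) = 4640 - 32*w)
r = 2697 (r = -3 + (10425 + 103*((5*(-3))*5)) = -3 + (10425 + 103*(-15*5)) = -3 + (10425 + 103*(-75)) = -3 + (10425 - 7725) = -3 + 2700 = 2697)
(r + d(85))/(-18911 - 18078) - 1*27717 = (2697 + (4640 - 32*85))/(-18911 - 18078) - 1*27717 = (2697 + (4640 - 2720))/(-36989) - 27717 = (2697 + 1920)*(-1/36989) - 27717 = 4617*(-1/36989) - 27717 = -4617/36989 - 27717 = -1025228730/36989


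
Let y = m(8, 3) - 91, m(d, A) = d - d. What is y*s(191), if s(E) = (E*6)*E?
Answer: -19918626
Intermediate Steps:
s(E) = 6*E**2 (s(E) = (6*E)*E = 6*E**2)
m(d, A) = 0
y = -91 (y = 0 - 91 = -91)
y*s(191) = -546*191**2 = -546*36481 = -91*218886 = -19918626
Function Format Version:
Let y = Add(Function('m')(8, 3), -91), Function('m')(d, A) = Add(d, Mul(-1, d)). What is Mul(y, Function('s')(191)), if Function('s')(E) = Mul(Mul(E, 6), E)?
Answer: -19918626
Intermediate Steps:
Function('s')(E) = Mul(6, Pow(E, 2)) (Function('s')(E) = Mul(Mul(6, E), E) = Mul(6, Pow(E, 2)))
Function('m')(d, A) = 0
y = -91 (y = Add(0, -91) = -91)
Mul(y, Function('s')(191)) = Mul(-91, Mul(6, Pow(191, 2))) = Mul(-91, Mul(6, 36481)) = Mul(-91, 218886) = -19918626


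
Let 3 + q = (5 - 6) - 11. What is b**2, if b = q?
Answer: 225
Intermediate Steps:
q = -15 (q = -3 + ((5 - 6) - 11) = -3 + (-1 - 11) = -3 - 12 = -15)
b = -15
b**2 = (-15)**2 = 225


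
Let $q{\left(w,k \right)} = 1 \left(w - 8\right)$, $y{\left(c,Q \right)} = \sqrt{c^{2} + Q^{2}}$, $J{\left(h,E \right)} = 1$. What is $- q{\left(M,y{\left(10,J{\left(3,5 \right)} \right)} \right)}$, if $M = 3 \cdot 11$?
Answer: $-25$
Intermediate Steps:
$M = 33$
$y{\left(c,Q \right)} = \sqrt{Q^{2} + c^{2}}$
$q{\left(w,k \right)} = -8 + w$ ($q{\left(w,k \right)} = 1 \left(-8 + w\right) = -8 + w$)
$- q{\left(M,y{\left(10,J{\left(3,5 \right)} \right)} \right)} = - (-8 + 33) = \left(-1\right) 25 = -25$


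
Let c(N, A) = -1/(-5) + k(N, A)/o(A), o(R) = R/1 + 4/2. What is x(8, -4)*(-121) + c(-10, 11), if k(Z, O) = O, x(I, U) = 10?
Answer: -78582/65 ≈ -1209.0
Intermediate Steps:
o(R) = 2 + R (o(R) = R*1 + 4*(½) = R + 2 = 2 + R)
c(N, A) = ⅕ + A/(2 + A) (c(N, A) = -1/(-5) + A/(2 + A) = -1*(-⅕) + A/(2 + A) = ⅕ + A/(2 + A))
x(8, -4)*(-121) + c(-10, 11) = 10*(-121) + 2*(1 + 3*11)/(5*(2 + 11)) = -1210 + (⅖)*(1 + 33)/13 = -1210 + (⅖)*(1/13)*34 = -1210 + 68/65 = -78582/65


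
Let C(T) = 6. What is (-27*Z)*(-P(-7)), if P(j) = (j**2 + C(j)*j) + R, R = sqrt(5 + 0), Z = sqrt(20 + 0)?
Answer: 270 + 378*sqrt(5) ≈ 1115.2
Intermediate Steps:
Z = 2*sqrt(5) (Z = sqrt(20) = 2*sqrt(5) ≈ 4.4721)
R = sqrt(5) ≈ 2.2361
P(j) = sqrt(5) + j**2 + 6*j (P(j) = (j**2 + 6*j) + sqrt(5) = sqrt(5) + j**2 + 6*j)
(-27*Z)*(-P(-7)) = (-54*sqrt(5))*(-(sqrt(5) + (-7)**2 + 6*(-7))) = (-54*sqrt(5))*(-(sqrt(5) + 49 - 42)) = (-54*sqrt(5))*(-(7 + sqrt(5))) = (-54*sqrt(5))*(-7 - sqrt(5)) = -54*sqrt(5)*(-7 - sqrt(5))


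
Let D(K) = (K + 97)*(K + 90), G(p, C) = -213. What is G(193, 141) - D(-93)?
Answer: -201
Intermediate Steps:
D(K) = (90 + K)*(97 + K) (D(K) = (97 + K)*(90 + K) = (90 + K)*(97 + K))
G(193, 141) - D(-93) = -213 - (8730 + (-93)² + 187*(-93)) = -213 - (8730 + 8649 - 17391) = -213 - 1*(-12) = -213 + 12 = -201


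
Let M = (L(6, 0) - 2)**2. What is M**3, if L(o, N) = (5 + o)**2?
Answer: 2839760855281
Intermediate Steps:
M = 14161 (M = ((5 + 6)**2 - 2)**2 = (11**2 - 2)**2 = (121 - 2)**2 = 119**2 = 14161)
M**3 = 14161**3 = 2839760855281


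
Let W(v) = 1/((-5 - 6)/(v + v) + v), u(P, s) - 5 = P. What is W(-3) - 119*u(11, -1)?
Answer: -13334/7 ≈ -1904.9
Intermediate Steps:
u(P, s) = 5 + P
W(v) = 1/(v - 11/(2*v)) (W(v) = 1/(-11*1/(2*v) + v) = 1/(-11/(2*v) + v) = 1/(v - 11/(2*v)))
W(-3) - 119*u(11, -1) = 2*(-3)/(-11 + 2*(-3)²) - 119*(5 + 11) = 2*(-3)/(-11 + 2*9) - 119*16 = 2*(-3)/(-11 + 18) - 1904 = 2*(-3)/7 - 1904 = 2*(-3)*(⅐) - 1904 = -6/7 - 1904 = -13334/7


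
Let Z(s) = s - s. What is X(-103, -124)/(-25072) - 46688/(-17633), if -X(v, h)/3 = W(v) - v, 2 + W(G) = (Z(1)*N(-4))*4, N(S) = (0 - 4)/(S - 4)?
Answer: 1175904335/442094576 ≈ 2.6598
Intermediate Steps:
N(S) = -4/(-4 + S)
Z(s) = 0
W(G) = -2 (W(G) = -2 + (0*(-4/(-4 - 4)))*4 = -2 + (0*(-4/(-8)))*4 = -2 + (0*(-4*(-⅛)))*4 = -2 + (0*(½))*4 = -2 + 0*4 = -2 + 0 = -2)
X(v, h) = 6 + 3*v (X(v, h) = -3*(-2 - v) = 6 + 3*v)
X(-103, -124)/(-25072) - 46688/(-17633) = (6 + 3*(-103))/(-25072) - 46688/(-17633) = (6 - 309)*(-1/25072) - 46688*(-1/17633) = -303*(-1/25072) + 46688/17633 = 303/25072 + 46688/17633 = 1175904335/442094576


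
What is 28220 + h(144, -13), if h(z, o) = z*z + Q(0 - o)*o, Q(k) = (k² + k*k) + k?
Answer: 44393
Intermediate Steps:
Q(k) = k + 2*k² (Q(k) = (k² + k²) + k = 2*k² + k = k + 2*k²)
h(z, o) = z² - o²*(1 - 2*o) (h(z, o) = z*z + ((0 - o)*(1 + 2*(0 - o)))*o = z² + ((-o)*(1 + 2*(-o)))*o = z² + ((-o)*(1 - 2*o))*o = z² + (-o*(1 - 2*o))*o = z² - o²*(1 - 2*o))
28220 + h(144, -13) = 28220 + (144² + (-13)²*(-1 + 2*(-13))) = 28220 + (20736 + 169*(-1 - 26)) = 28220 + (20736 + 169*(-27)) = 28220 + (20736 - 4563) = 28220 + 16173 = 44393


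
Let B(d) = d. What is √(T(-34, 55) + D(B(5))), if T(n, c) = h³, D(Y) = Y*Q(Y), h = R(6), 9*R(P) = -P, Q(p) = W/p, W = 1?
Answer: √57/9 ≈ 0.83887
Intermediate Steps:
Q(p) = 1/p
R(P) = -P/9 (R(P) = (-P)/9 = -P/9)
h = -⅔ (h = -⅑*6 = -⅔ ≈ -0.66667)
D(Y) = 1 (D(Y) = Y/Y = 1)
T(n, c) = -8/27 (T(n, c) = (-⅔)³ = -8/27)
√(T(-34, 55) + D(B(5))) = √(-8/27 + 1) = √(19/27) = √57/9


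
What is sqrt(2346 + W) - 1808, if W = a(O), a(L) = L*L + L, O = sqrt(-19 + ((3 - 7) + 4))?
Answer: -1808 + sqrt(2327 + I*sqrt(19)) ≈ -1759.8 + 0.04518*I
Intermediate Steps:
O = I*sqrt(19) (O = sqrt(-19 + (-4 + 4)) = sqrt(-19 + 0) = sqrt(-19) = I*sqrt(19) ≈ 4.3589*I)
a(L) = L + L**2 (a(L) = L**2 + L = L + L**2)
W = I*sqrt(19)*(1 + I*sqrt(19)) (W = (I*sqrt(19))*(1 + I*sqrt(19)) = I*sqrt(19)*(1 + I*sqrt(19)) ≈ -19.0 + 4.3589*I)
sqrt(2346 + W) - 1808 = sqrt(2346 + (-19 + I*sqrt(19))) - 1808 = sqrt(2327 + I*sqrt(19)) - 1808 = -1808 + sqrt(2327 + I*sqrt(19))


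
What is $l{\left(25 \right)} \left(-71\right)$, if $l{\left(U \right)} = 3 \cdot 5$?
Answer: $-1065$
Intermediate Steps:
$l{\left(U \right)} = 15$
$l{\left(25 \right)} \left(-71\right) = 15 \left(-71\right) = -1065$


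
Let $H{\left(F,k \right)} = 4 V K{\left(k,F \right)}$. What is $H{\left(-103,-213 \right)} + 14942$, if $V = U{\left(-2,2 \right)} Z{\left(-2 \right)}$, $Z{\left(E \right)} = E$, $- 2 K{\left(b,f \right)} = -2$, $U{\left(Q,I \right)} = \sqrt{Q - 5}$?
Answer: $14942 - 8 i \sqrt{7} \approx 14942.0 - 21.166 i$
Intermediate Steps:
$U{\left(Q,I \right)} = \sqrt{-5 + Q}$
$K{\left(b,f \right)} = 1$ ($K{\left(b,f \right)} = \left(- \frac{1}{2}\right) \left(-2\right) = 1$)
$V = - 2 i \sqrt{7}$ ($V = \sqrt{-5 - 2} \left(-2\right) = \sqrt{-7} \left(-2\right) = i \sqrt{7} \left(-2\right) = - 2 i \sqrt{7} \approx - 5.2915 i$)
$H{\left(F,k \right)} = - 8 i \sqrt{7}$ ($H{\left(F,k \right)} = 4 \left(- 2 i \sqrt{7}\right) 1 = - 8 i \sqrt{7} \cdot 1 = - 8 i \sqrt{7}$)
$H{\left(-103,-213 \right)} + 14942 = - 8 i \sqrt{7} + 14942 = 14942 - 8 i \sqrt{7}$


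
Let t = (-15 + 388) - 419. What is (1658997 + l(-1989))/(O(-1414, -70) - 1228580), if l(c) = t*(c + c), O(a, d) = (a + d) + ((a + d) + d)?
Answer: -1841985/1231618 ≈ -1.4956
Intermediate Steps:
t = -46 (t = 373 - 419 = -46)
O(a, d) = 2*a + 3*d (O(a, d) = (a + d) + (a + 2*d) = 2*a + 3*d)
l(c) = -92*c (l(c) = -46*(c + c) = -92*c)
(1658997 + l(-1989))/(O(-1414, -70) - 1228580) = (1658997 - 92*(-1989))/((2*(-1414) + 3*(-70)) - 1228580) = (1658997 + 182988)/((-2828 - 210) - 1228580) = 1841985/(-3038 - 1228580) = 1841985/(-1231618) = 1841985*(-1/1231618) = -1841985/1231618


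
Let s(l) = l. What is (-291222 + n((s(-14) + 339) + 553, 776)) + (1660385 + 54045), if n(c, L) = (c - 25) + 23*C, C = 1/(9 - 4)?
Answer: 7120328/5 ≈ 1.4241e+6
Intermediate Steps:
C = ⅕ (C = 1/5 = ⅕ ≈ 0.20000)
n(c, L) = -102/5 + c (n(c, L) = (c - 25) + 23*(⅕) = (-25 + c) + 23/5 = -102/5 + c)
(-291222 + n((s(-14) + 339) + 553, 776)) + (1660385 + 54045) = (-291222 + (-102/5 + ((-14 + 339) + 553))) + (1660385 + 54045) = (-291222 + (-102/5 + (325 + 553))) + 1714430 = (-291222 + (-102/5 + 878)) + 1714430 = (-291222 + 4288/5) + 1714430 = -1451822/5 + 1714430 = 7120328/5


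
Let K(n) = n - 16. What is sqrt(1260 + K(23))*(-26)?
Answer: -26*sqrt(1267) ≈ -925.47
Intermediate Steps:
K(n) = -16 + n
sqrt(1260 + K(23))*(-26) = sqrt(1260 + (-16 + 23))*(-26) = sqrt(1260 + 7)*(-26) = sqrt(1267)*(-26) = -26*sqrt(1267)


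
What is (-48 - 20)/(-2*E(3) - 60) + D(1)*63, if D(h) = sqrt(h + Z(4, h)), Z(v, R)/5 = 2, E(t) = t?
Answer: 34/33 + 63*sqrt(11) ≈ 209.98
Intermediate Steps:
Z(v, R) = 10 (Z(v, R) = 5*2 = 10)
D(h) = sqrt(10 + h) (D(h) = sqrt(h + 10) = sqrt(10 + h))
(-48 - 20)/(-2*E(3) - 60) + D(1)*63 = (-48 - 20)/(-2*3 - 60) + sqrt(10 + 1)*63 = -68/(-6 - 60) + sqrt(11)*63 = -68/(-66) + 63*sqrt(11) = -68*(-1/66) + 63*sqrt(11) = 34/33 + 63*sqrt(11)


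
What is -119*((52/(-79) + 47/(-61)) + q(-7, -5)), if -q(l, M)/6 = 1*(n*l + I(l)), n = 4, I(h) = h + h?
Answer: -143692857/4819 ≈ -29818.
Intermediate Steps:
I(h) = 2*h
q(l, M) = -36*l (q(l, M) = -6*(4*l + 2*l) = -6*6*l = -36*l)
-119*((52/(-79) + 47/(-61)) + q(-7, -5)) = -119*((52/(-79) + 47/(-61)) - 36*(-7)) = -119*((52*(-1/79) + 47*(-1/61)) + 252) = -119*((-52/79 - 47/61) + 252) = -119*(-6885/4819 + 252) = -119*1207503/4819 = -143692857/4819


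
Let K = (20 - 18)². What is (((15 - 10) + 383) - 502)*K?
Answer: -456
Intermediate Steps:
K = 4 (K = 2² = 4)
(((15 - 10) + 383) - 502)*K = (((15 - 10) + 383) - 502)*4 = ((5 + 383) - 502)*4 = (388 - 502)*4 = -114*4 = -456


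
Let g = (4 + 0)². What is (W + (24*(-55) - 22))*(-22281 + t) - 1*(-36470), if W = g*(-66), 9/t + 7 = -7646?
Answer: 136392558902/2551 ≈ 5.3466e+7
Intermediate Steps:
g = 16 (g = 4² = 16)
t = -3/2551 (t = 9/(-7 - 7646) = 9/(-7653) = 9*(-1/7653) = -3/2551 ≈ -0.0011760)
W = -1056 (W = 16*(-66) = -1056)
(W + (24*(-55) - 22))*(-22281 + t) - 1*(-36470) = (-1056 + (24*(-55) - 22))*(-22281 - 3/2551) - 1*(-36470) = (-1056 + (-1320 - 22))*(-56838834/2551) + 36470 = (-1056 - 1342)*(-56838834/2551) + 36470 = -2398*(-56838834/2551) + 36470 = 136299523932/2551 + 36470 = 136392558902/2551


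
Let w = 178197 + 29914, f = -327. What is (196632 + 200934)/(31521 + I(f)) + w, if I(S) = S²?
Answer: 369402122/1775 ≈ 2.0811e+5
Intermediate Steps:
w = 208111
(196632 + 200934)/(31521 + I(f)) + w = (196632 + 200934)/(31521 + (-327)²) + 208111 = 397566/(31521 + 106929) + 208111 = 397566/138450 + 208111 = 397566*(1/138450) + 208111 = 5097/1775 + 208111 = 369402122/1775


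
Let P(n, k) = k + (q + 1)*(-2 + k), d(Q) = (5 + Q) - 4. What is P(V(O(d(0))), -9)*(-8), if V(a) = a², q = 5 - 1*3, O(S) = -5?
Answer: 336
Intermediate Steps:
d(Q) = 1 + Q
q = 2 (q = 5 - 3 = 2)
P(n, k) = -6 + 4*k (P(n, k) = k + (2 + 1)*(-2 + k) = k + 3*(-2 + k) = k + (-6 + 3*k) = -6 + 4*k)
P(V(O(d(0))), -9)*(-8) = (-6 + 4*(-9))*(-8) = (-6 - 36)*(-8) = -42*(-8) = 336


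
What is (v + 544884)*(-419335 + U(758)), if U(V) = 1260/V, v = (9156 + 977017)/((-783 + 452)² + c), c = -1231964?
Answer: -97196533214486009465/425390737 ≈ -2.2849e+11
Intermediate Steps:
v = -986173/1122403 (v = (9156 + 977017)/((-783 + 452)² - 1231964) = 986173/((-331)² - 1231964) = 986173/(109561 - 1231964) = 986173/(-1122403) = 986173*(-1/1122403) = -986173/1122403 ≈ -0.87863)
(v + 544884)*(-419335 + U(758)) = (-986173/1122403 + 544884)*(-419335 + 1260/758) = 611578450079*(-419335 + 1260*(1/758))/1122403 = 611578450079*(-419335 + 630/379)/1122403 = (611578450079/1122403)*(-158927335/379) = -97196533214486009465/425390737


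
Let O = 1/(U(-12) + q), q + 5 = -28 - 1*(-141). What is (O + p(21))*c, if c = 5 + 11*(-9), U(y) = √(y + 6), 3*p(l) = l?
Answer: 94*(-7*√6 + 757*I)/(√6 - 108*I) ≈ -658.87 + 0.01973*I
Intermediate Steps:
p(l) = l/3
U(y) = √(6 + y)
q = 108 (q = -5 + (-28 - 1*(-141)) = -5 + (-28 + 141) = -5 + 113 = 108)
c = -94 (c = 5 - 99 = -94)
O = 1/(108 + I*√6) (O = 1/(√(6 - 12) + 108) = 1/(√(-6) + 108) = 1/(I*√6 + 108) = 1/(108 + I*√6) ≈ 0.0092545 - 0.0002099*I)
(O + p(21))*c = ((18/1945 - I*√6/11670) + (⅓)*21)*(-94) = ((18/1945 - I*√6/11670) + 7)*(-94) = (13633/1945 - I*√6/11670)*(-94) = -1281502/1945 + 47*I*√6/5835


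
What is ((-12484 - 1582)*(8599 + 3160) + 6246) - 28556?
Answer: -165424404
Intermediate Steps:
((-12484 - 1582)*(8599 + 3160) + 6246) - 28556 = (-14066*11759 + 6246) - 28556 = (-165402094 + 6246) - 28556 = -165395848 - 28556 = -165424404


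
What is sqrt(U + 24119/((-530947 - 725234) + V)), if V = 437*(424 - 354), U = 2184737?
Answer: 36*sqrt(2532125836490158)/1225591 ≈ 1478.1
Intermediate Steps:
V = 30590 (V = 437*70 = 30590)
sqrt(U + 24119/((-530947 - 725234) + V)) = sqrt(2184737 + 24119/((-530947 - 725234) + 30590)) = sqrt(2184737 + 24119/(-1256181 + 30590)) = sqrt(2184737 + 24119/(-1225591)) = sqrt(2184737 + 24119*(-1/1225591)) = sqrt(2184737 - 24119/1225591) = sqrt(2677593980448/1225591) = 36*sqrt(2532125836490158)/1225591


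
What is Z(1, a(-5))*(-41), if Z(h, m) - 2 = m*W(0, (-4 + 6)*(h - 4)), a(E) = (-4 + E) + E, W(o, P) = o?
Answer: -82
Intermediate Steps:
a(E) = -4 + 2*E
Z(h, m) = 2 (Z(h, m) = 2 + m*0 = 2 + 0 = 2)
Z(1, a(-5))*(-41) = 2*(-41) = -82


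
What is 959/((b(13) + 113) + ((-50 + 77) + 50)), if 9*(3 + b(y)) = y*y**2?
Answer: 8631/3880 ≈ 2.2245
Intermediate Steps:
b(y) = -3 + y**3/9 (b(y) = -3 + (y*y**2)/9 = -3 + y**3/9)
959/((b(13) + 113) + ((-50 + 77) + 50)) = 959/(((-3 + (1/9)*13**3) + 113) + ((-50 + 77) + 50)) = 959/(((-3 + (1/9)*2197) + 113) + (27 + 50)) = 959/(((-3 + 2197/9) + 113) + 77) = 959/((2170/9 + 113) + 77) = 959/(3187/9 + 77) = 959/(3880/9) = 959*(9/3880) = 8631/3880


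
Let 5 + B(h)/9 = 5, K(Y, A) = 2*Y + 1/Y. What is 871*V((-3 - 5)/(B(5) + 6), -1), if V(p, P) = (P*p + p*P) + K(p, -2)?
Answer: -2613/4 ≈ -653.25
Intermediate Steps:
K(Y, A) = 1/Y + 2*Y
B(h) = 0 (B(h) = -45 + 9*5 = -45 + 45 = 0)
V(p, P) = 1/p + 2*p + 2*P*p (V(p, P) = (P*p + p*P) + (1/p + 2*p) = (P*p + P*p) + (1/p + 2*p) = 2*P*p + (1/p + 2*p) = 1/p + 2*p + 2*P*p)
871*V((-3 - 5)/(B(5) + 6), -1) = 871*((1 + 2*((-3 - 5)/(0 + 6))²*(1 - 1))/(((-3 - 5)/(0 + 6)))) = 871*((1 + 2*(-8/6)²*0)/((-8/6))) = 871*((1 + 2*(-8*⅙)²*0)/((-8*⅙))) = 871*((1 + 2*(-4/3)²*0)/(-4/3)) = 871*(-3*(1 + 2*(16/9)*0)/4) = 871*(-3*(1 + 0)/4) = 871*(-¾*1) = 871*(-¾) = -2613/4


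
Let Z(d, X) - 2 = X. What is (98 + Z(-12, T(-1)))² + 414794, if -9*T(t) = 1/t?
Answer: 34410115/81 ≈ 4.2482e+5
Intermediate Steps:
T(t) = -1/(9*t)
Z(d, X) = 2 + X
(98 + Z(-12, T(-1)))² + 414794 = (98 + (2 - ⅑/(-1)))² + 414794 = (98 + (2 - ⅑*(-1)))² + 414794 = (98 + (2 + ⅑))² + 414794 = (98 + 19/9)² + 414794 = (901/9)² + 414794 = 811801/81 + 414794 = 34410115/81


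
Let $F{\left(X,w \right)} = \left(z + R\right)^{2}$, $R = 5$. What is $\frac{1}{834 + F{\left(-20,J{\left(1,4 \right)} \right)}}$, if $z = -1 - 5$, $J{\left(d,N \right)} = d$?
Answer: $\frac{1}{835} \approx 0.0011976$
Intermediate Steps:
$z = -6$
$F{\left(X,w \right)} = 1$ ($F{\left(X,w \right)} = \left(-6 + 5\right)^{2} = \left(-1\right)^{2} = 1$)
$\frac{1}{834 + F{\left(-20,J{\left(1,4 \right)} \right)}} = \frac{1}{834 + 1} = \frac{1}{835}$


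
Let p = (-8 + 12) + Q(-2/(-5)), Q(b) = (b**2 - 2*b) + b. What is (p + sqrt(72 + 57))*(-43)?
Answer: -4042/25 - 43*sqrt(129) ≈ -650.07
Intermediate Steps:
Q(b) = b**2 - b
p = 94/25 (p = (-8 + 12) + (-2/(-5))*(-1 - 2/(-5)) = 4 + (-2*(-1/5))*(-1 - 2*(-1/5)) = 4 + 2*(-1 + 2/5)/5 = 4 + (2/5)*(-3/5) = 4 - 6/25 = 94/25 ≈ 3.7600)
(p + sqrt(72 + 57))*(-43) = (94/25 + sqrt(72 + 57))*(-43) = (94/25 + sqrt(129))*(-43) = -4042/25 - 43*sqrt(129)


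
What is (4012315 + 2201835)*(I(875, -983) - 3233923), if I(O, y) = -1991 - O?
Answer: -20113892364350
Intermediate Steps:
(4012315 + 2201835)*(I(875, -983) - 3233923) = (4012315 + 2201835)*((-1991 - 1*875) - 3233923) = 6214150*((-1991 - 875) - 3233923) = 6214150*(-2866 - 3233923) = 6214150*(-3236789) = -20113892364350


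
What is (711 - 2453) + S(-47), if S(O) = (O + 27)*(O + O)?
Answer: 138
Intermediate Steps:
S(O) = 2*O*(27 + O) (S(O) = (27 + O)*(2*O) = 2*O*(27 + O))
(711 - 2453) + S(-47) = (711 - 2453) + 2*(-47)*(27 - 47) = -1742 + 2*(-47)*(-20) = -1742 + 1880 = 138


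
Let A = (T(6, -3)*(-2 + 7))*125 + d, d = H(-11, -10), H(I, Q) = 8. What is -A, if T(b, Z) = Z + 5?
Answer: -1258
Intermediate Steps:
d = 8
T(b, Z) = 5 + Z
A = 1258 (A = ((5 - 3)*(-2 + 7))*125 + 8 = (2*5)*125 + 8 = 10*125 + 8 = 1250 + 8 = 1258)
-A = -1*1258 = -1258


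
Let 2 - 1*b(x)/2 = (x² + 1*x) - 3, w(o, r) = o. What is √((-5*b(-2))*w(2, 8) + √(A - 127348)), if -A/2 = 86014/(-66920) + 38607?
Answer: √(-16793574000 + 16730*I*√57254731902690)/16730 ≈ 14.076 + 16.066*I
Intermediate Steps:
b(x) = 10 - 2*x - 2*x² (b(x) = 4 - 2*((x² + 1*x) - 3) = 4 - 2*((x² + x) - 3) = 4 - 2*((x + x²) - 3) = 4 - 2*(-3 + x + x²) = 4 + (6 - 2*x - 2*x²) = 10 - 2*x - 2*x²)
A = -1291747213/16730 (A = -2*(86014/(-66920) + 38607) = -2*(86014*(-1/66920) + 38607) = -2*(-43007/33460 + 38607) = -2*1291747213/33460 = -1291747213/16730 ≈ -77211.)
√((-5*b(-2))*w(2, 8) + √(A - 127348)) = √(-5*(10 - 2*(-2) - 2*(-2)²)*2 + √(-1291747213/16730 - 127348)) = √(-5*(10 + 4 - 2*4)*2 + √(-3422279253/16730)) = √(-5*(10 + 4 - 8)*2 + I*√57254731902690/16730) = √(-5*6*2 + I*√57254731902690/16730) = √(-30*2 + I*√57254731902690/16730) = √(-60 + I*√57254731902690/16730)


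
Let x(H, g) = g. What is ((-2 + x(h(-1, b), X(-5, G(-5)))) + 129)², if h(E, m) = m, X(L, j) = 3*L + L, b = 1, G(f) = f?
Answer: 11449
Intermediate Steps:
X(L, j) = 4*L
((-2 + x(h(-1, b), X(-5, G(-5)))) + 129)² = ((-2 + 4*(-5)) + 129)² = ((-2 - 20) + 129)² = (-22 + 129)² = 107² = 11449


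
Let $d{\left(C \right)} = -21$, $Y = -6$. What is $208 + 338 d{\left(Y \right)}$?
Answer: $-6890$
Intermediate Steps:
$208 + 338 d{\left(Y \right)} = 208 + 338 \left(-21\right) = 208 - 7098 = -6890$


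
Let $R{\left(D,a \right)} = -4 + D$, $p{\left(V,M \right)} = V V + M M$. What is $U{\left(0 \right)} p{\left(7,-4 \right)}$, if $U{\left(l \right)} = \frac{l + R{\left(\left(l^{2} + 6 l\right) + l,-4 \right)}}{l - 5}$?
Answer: $52$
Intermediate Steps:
$p{\left(V,M \right)} = M^{2} + V^{2}$ ($p{\left(V,M \right)} = V^{2} + M^{2} = M^{2} + V^{2}$)
$U{\left(l \right)} = \frac{-4 + l^{2} + 8 l}{-5 + l}$ ($U{\left(l \right)} = \frac{l - \left(4 - l^{2} - 7 l\right)}{l - 5} = \frac{l - \left(4 - l^{2} - 7 l\right)}{-5 + l} = \frac{l + \left(-4 + l^{2} + 7 l\right)}{-5 + l} = \frac{-4 + l^{2} + 8 l}{-5 + l}$)
$U{\left(0 \right)} p{\left(7,-4 \right)} = \frac{-4 + 0 + 0 \left(7 + 0\right)}{-5 + 0} \left(\left(-4\right)^{2} + 7^{2}\right) = \frac{-4 + 0 + 0 \cdot 7}{-5} \left(16 + 49\right) = - \frac{-4 + 0 + 0}{5} \cdot 65 = \left(- \frac{1}{5}\right) \left(-4\right) 65 = \frac{4}{5} \cdot 65 = 52$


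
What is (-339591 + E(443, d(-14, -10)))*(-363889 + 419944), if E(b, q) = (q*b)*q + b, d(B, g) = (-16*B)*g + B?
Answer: 126142216759200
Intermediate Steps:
d(B, g) = B - 16*B*g (d(B, g) = -16*B*g + B = B - 16*B*g)
E(b, q) = b + b*q² (E(b, q) = (b*q)*q + b = b*q² + b = b + b*q²)
(-339591 + E(443, d(-14, -10)))*(-363889 + 419944) = (-339591 + 443*(1 + (-14*(1 - 16*(-10)))²))*(-363889 + 419944) = (-339591 + 443*(1 + (-14*(1 + 160))²))*56055 = (-339591 + 443*(1 + (-14*161)²))*56055 = (-339591 + 443*(1 + (-2254)²))*56055 = (-339591 + 443*(1 + 5080516))*56055 = (-339591 + 443*5080517)*56055 = (-339591 + 2250669031)*56055 = 2250329440*56055 = 126142216759200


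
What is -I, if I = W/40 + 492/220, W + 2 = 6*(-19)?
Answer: 73/110 ≈ 0.66364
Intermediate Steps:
W = -116 (W = -2 + 6*(-19) = -2 - 114 = -116)
I = -73/110 (I = -116/40 + 492/220 = -116*1/40 + 492*(1/220) = -29/10 + 123/55 = -73/110 ≈ -0.66364)
-I = -1*(-73/110) = 73/110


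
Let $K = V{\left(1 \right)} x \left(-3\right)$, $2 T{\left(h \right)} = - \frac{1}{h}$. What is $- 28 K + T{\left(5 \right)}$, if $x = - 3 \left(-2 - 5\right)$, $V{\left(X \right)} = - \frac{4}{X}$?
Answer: $- \frac{70561}{10} \approx -7056.1$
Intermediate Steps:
$T{\left(h \right)} = - \frac{1}{2 h}$ ($T{\left(h \right)} = \frac{\left(-1\right) \frac{1}{h}}{2} = - \frac{1}{2 h}$)
$x = 21$ ($x = \left(-3\right) \left(-7\right) = 21$)
$K = 252$ ($K = - \frac{4}{1} \cdot 21 \left(-3\right) = \left(-4\right) 1 \cdot 21 \left(-3\right) = \left(-4\right) 21 \left(-3\right) = \left(-84\right) \left(-3\right) = 252$)
$- 28 K + T{\left(5 \right)} = \left(-28\right) 252 - \frac{1}{2 \cdot 5} = -7056 - \frac{1}{10} = - \frac{70561}{10}$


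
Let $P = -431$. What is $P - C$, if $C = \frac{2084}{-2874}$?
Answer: $- \frac{618305}{1437} \approx -430.27$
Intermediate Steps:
$C = - \frac{1042}{1437}$ ($C = 2084 \left(- \frac{1}{2874}\right) = - \frac{1042}{1437} \approx -0.72512$)
$P - C = -431 - - \frac{1042}{1437} = -431 + \frac{1042}{1437} = - \frac{618305}{1437}$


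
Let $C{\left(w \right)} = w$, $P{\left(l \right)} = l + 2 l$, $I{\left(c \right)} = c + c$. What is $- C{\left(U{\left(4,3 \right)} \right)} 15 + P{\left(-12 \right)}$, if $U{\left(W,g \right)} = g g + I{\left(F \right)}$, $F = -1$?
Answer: $-141$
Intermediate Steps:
$I{\left(c \right)} = 2 c$
$P{\left(l \right)} = 3 l$
$U{\left(W,g \right)} = -2 + g^{2}$ ($U{\left(W,g \right)} = g g + 2 \left(-1\right) = g^{2} - 2 = -2 + g^{2}$)
$- C{\left(U{\left(4,3 \right)} \right)} 15 + P{\left(-12 \right)} = - (-2 + 3^{2}) 15 + 3 \left(-12\right) = - (-2 + 9) 15 - 36 = \left(-1\right) 7 \cdot 15 - 36 = \left(-7\right) 15 - 36 = -105 - 36 = -141$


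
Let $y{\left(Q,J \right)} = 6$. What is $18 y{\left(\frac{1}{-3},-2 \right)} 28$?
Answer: $3024$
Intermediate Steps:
$18 y{\left(\frac{1}{-3},-2 \right)} 28 = 18 \cdot 6 \cdot 28 = 108 \cdot 28 = 3024$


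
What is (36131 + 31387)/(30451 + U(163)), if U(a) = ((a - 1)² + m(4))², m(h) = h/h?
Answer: 33759/344415238 ≈ 9.8018e-5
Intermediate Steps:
m(h) = 1
U(a) = (1 + (-1 + a)²)² (U(a) = ((a - 1)² + 1)² = ((-1 + a)² + 1)² = (1 + (-1 + a)²)²)
(36131 + 31387)/(30451 + U(163)) = (36131 + 31387)/(30451 + (1 + (-1 + 163)²)²) = 67518/(30451 + (1 + 162²)²) = 67518/(30451 + (1 + 26244)²) = 67518/(30451 + 26245²) = 67518/(30451 + 688800025) = 67518/688830476 = 67518*(1/688830476) = 33759/344415238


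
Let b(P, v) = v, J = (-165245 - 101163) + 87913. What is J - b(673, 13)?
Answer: -178508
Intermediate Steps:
J = -178495 (J = -266408 + 87913 = -178495)
J - b(673, 13) = -178495 - 1*13 = -178495 - 13 = -178508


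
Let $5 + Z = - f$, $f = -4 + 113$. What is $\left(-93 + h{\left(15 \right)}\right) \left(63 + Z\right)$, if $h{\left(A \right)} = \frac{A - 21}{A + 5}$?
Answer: $\frac{47583}{10} \approx 4758.3$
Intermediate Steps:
$f = 109$
$h{\left(A \right)} = \frac{-21 + A}{5 + A}$
$Z = -114$ ($Z = -5 - 109 = -114$)
$\left(-93 + h{\left(15 \right)}\right) \left(63 + Z\right) = \left(-93 + \frac{-21 + 15}{5 + 15}\right) \left(63 - 114\right) = \left(-93 + \frac{1}{20} \left(-6\right)\right) \left(-51\right) = \left(-93 - \frac{3}{10}\right) \left(-51\right) = \left(- \frac{933}{10}\right) \left(-51\right) = \frac{47583}{10}$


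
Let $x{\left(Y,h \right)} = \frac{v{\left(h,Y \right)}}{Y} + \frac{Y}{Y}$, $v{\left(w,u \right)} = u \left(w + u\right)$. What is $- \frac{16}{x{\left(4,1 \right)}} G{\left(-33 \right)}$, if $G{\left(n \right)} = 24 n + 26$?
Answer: $\frac{6128}{3} \approx 2042.7$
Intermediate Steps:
$v{\left(w,u \right)} = u \left(u + w\right)$
$x{\left(Y,h \right)} = 1 + Y + h$ ($x{\left(Y,h \right)} = \frac{Y \left(Y + h\right)}{Y} + \frac{Y}{Y} = \left(Y + h\right) + 1 = 1 + Y + h$)
$G{\left(n \right)} = 26 + 24 n$
$- \frac{16}{x{\left(4,1 \right)}} G{\left(-33 \right)} = - \frac{16}{1 + 4 + 1} \left(26 + 24 \left(-33\right)\right) = - \frac{16}{6} \left(26 - 792\right) = \left(-16\right) \frac{1}{6} \left(-766\right) = \left(- \frac{8}{3}\right) \left(-766\right) = \frac{6128}{3}$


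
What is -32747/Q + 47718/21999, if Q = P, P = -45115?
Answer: 957732941/330828295 ≈ 2.8950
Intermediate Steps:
Q = -45115
-32747/Q + 47718/21999 = -32747/(-45115) + 47718/21999 = -32747*(-1/45115) + 47718*(1/21999) = 32747/45115 + 15906/7333 = 957732941/330828295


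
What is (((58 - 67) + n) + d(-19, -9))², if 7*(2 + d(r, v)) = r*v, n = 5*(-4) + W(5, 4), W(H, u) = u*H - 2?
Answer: 6400/49 ≈ 130.61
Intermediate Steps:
W(H, u) = -2 + H*u (W(H, u) = H*u - 2 = -2 + H*u)
n = -2 (n = 5*(-4) + (-2 + 5*4) = -20 + (-2 + 20) = -20 + 18 = -2)
d(r, v) = -2 + r*v/7 (d(r, v) = -2 + (r*v)/7 = -2 + r*v/7)
(((58 - 67) + n) + d(-19, -9))² = (((58 - 67) - 2) + (-2 + (⅐)*(-19)*(-9)))² = ((-9 - 2) + (-2 + 171/7))² = (-11 + 157/7)² = (80/7)² = 6400/49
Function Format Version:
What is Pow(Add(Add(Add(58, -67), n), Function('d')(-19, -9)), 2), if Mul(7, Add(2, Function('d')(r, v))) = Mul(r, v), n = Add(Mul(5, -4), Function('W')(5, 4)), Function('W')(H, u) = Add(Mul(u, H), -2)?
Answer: Rational(6400, 49) ≈ 130.61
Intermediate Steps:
Function('W')(H, u) = Add(-2, Mul(H, u)) (Function('W')(H, u) = Add(Mul(H, u), -2) = Add(-2, Mul(H, u)))
n = -2 (n = Add(Mul(5, -4), Add(-2, Mul(5, 4))) = Add(-20, Add(-2, 20)) = Add(-20, 18) = -2)
Function('d')(r, v) = Add(-2, Mul(Rational(1, 7), r, v)) (Function('d')(r, v) = Add(-2, Mul(Rational(1, 7), Mul(r, v))) = Add(-2, Mul(Rational(1, 7), r, v)))
Pow(Add(Add(Add(58, -67), n), Function('d')(-19, -9)), 2) = Pow(Add(Add(Add(58, -67), -2), Add(-2, Mul(Rational(1, 7), -19, -9))), 2) = Pow(Add(Add(-9, -2), Add(-2, Rational(171, 7))), 2) = Pow(Add(-11, Rational(157, 7)), 2) = Pow(Rational(80, 7), 2) = Rational(6400, 49)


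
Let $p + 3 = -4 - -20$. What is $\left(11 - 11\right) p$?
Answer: $0$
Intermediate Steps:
$p = 13$ ($p = -3 - -16 = -3 + \left(-4 + 20\right) = -3 + 16 = 13$)
$\left(11 - 11\right) p = \left(11 - 11\right) 13 = 0 \cdot 13 = 0$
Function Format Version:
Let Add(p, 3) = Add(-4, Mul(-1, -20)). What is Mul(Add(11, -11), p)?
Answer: 0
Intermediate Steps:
p = 13 (p = Add(-3, Add(-4, Mul(-1, -20))) = Add(-3, Add(-4, 20)) = Add(-3, 16) = 13)
Mul(Add(11, -11), p) = Mul(Add(11, -11), 13) = Mul(0, 13) = 0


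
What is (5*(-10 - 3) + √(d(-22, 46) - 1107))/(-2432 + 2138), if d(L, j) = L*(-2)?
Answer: 65/294 - I*√1063/294 ≈ 0.22109 - 0.1109*I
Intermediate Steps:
d(L, j) = -2*L
(5*(-10 - 3) + √(d(-22, 46) - 1107))/(-2432 + 2138) = (5*(-10 - 3) + √(-2*(-22) - 1107))/(-2432 + 2138) = (5*(-13) + √(44 - 1107))/(-294) = (-65 + √(-1063))*(-1/294) = (-65 + I*√1063)*(-1/294) = 65/294 - I*√1063/294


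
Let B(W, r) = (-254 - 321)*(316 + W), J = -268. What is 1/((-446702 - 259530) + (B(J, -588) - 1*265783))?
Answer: -1/999615 ≈ -1.0004e-6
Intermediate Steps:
B(W, r) = -181700 - 575*W (B(W, r) = -575*(316 + W) = -181700 - 575*W)
1/((-446702 - 259530) + (B(J, -588) - 1*265783)) = 1/((-446702 - 259530) + ((-181700 - 575*(-268)) - 1*265783)) = 1/(-706232 + ((-181700 + 154100) - 265783)) = 1/(-706232 + (-27600 - 265783)) = 1/(-706232 - 293383) = 1/(-999615) = -1/999615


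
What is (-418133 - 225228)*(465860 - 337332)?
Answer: -82689902608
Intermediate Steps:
(-418133 - 225228)*(465860 - 337332) = -643361*128528 = -82689902608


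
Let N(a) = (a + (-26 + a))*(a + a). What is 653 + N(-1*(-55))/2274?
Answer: 249027/379 ≈ 657.06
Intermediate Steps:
N(a) = 2*a*(-26 + 2*a) (N(a) = (-26 + 2*a)*(2*a) = 2*a*(-26 + 2*a))
653 + N(-1*(-55))/2274 = 653 + (4*(-1*(-55))*(-13 - 1*(-55)))/2274 = 653 + (4*55*(-13 + 55))*(1/2274) = 653 + (4*55*42)*(1/2274) = 653 + 9240*(1/2274) = 653 + 1540/379 = 249027/379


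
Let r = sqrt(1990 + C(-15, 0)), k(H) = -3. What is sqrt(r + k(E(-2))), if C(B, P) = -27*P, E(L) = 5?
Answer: sqrt(-3 + sqrt(1990)) ≈ 6.4505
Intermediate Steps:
r = sqrt(1990) (r = sqrt(1990 - 27*0) = sqrt(1990 + 0) = sqrt(1990) ≈ 44.609)
sqrt(r + k(E(-2))) = sqrt(sqrt(1990) - 3) = sqrt(-3 + sqrt(1990))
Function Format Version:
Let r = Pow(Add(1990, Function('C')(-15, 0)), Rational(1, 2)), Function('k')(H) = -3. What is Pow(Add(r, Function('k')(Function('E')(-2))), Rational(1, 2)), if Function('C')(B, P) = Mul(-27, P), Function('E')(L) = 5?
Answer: Pow(Add(-3, Pow(1990, Rational(1, 2))), Rational(1, 2)) ≈ 6.4505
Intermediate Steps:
r = Pow(1990, Rational(1, 2)) (r = Pow(Add(1990, Mul(-27, 0)), Rational(1, 2)) = Pow(Add(1990, 0), Rational(1, 2)) = Pow(1990, Rational(1, 2)) ≈ 44.609)
Pow(Add(r, Function('k')(Function('E')(-2))), Rational(1, 2)) = Pow(Add(Pow(1990, Rational(1, 2)), -3), Rational(1, 2)) = Pow(Add(-3, Pow(1990, Rational(1, 2))), Rational(1, 2))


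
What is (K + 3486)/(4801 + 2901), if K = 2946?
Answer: 3216/3851 ≈ 0.83511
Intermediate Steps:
(K + 3486)/(4801 + 2901) = (2946 + 3486)/(4801 + 2901) = 6432/7702 = 6432*(1/7702) = 3216/3851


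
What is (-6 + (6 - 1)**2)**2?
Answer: 361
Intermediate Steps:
(-6 + (6 - 1)**2)**2 = (-6 + 5**2)**2 = (-6 + 25)**2 = 19**2 = 361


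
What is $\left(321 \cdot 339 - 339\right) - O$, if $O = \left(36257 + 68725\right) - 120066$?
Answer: $123564$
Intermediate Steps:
$O = -15084$ ($O = 104982 - 120066 = -15084$)
$\left(321 \cdot 339 - 339\right) - O = \left(321 \cdot 339 - 339\right) - -15084 = \left(108819 - 339\right) + 15084 = 108480 + 15084 = 123564$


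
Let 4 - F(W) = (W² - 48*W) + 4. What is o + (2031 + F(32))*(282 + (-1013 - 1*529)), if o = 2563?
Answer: -3201617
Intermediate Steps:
F(W) = -W² + 48*W (F(W) = 4 - ((W² - 48*W) + 4) = 4 - (4 + W² - 48*W) = 4 + (-4 - W² + 48*W) = -W² + 48*W)
o + (2031 + F(32))*(282 + (-1013 - 1*529)) = 2563 + (2031 + 32*(48 - 1*32))*(282 + (-1013 - 1*529)) = 2563 + (2031 + 32*(48 - 32))*(282 + (-1013 - 529)) = 2563 + (2031 + 32*16)*(282 - 1542) = 2563 + (2031 + 512)*(-1260) = 2563 + 2543*(-1260) = 2563 - 3204180 = -3201617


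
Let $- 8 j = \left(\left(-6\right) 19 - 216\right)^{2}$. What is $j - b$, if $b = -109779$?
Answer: $\frac{192333}{2} \approx 96167.0$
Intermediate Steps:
$j = - \frac{27225}{2}$ ($j = - \frac{\left(\left(-6\right) 19 - 216\right)^{2}}{8} = - \frac{\left(-114 - 216\right)^{2}}{8} = - \frac{\left(-330\right)^{2}}{8} = \left(- \frac{1}{8}\right) 108900 = - \frac{27225}{2} \approx -13613.0$)
$j - b = - \frac{27225}{2} - -109779 = - \frac{27225}{2} + 109779 = \frac{192333}{2}$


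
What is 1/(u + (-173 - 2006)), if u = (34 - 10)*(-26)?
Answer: -1/2803 ≈ -0.00035676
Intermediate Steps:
u = -624 (u = 24*(-26) = -624)
1/(u + (-173 - 2006)) = 1/(-624 + (-173 - 2006)) = 1/(-624 - 2179) = 1/(-2803) = -1/2803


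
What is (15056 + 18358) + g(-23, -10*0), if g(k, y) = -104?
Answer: 33310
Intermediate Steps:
(15056 + 18358) + g(-23, -10*0) = (15056 + 18358) - 104 = 33414 - 104 = 33310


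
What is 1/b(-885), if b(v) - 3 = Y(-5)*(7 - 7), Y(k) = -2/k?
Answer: 1/3 ≈ 0.33333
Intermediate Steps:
b(v) = 3 (b(v) = 3 + (-2/(-5))*(7 - 7) = 3 - 2*(-1/5)*0 = 3 + (2/5)*0 = 3 + 0 = 3)
1/b(-885) = 1/3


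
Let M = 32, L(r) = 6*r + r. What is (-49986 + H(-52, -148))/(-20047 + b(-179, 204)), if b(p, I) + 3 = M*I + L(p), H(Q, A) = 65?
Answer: 49921/14775 ≈ 3.3787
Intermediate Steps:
L(r) = 7*r
b(p, I) = -3 + 7*p + 32*I (b(p, I) = -3 + (32*I + 7*p) = -3 + (7*p + 32*I) = -3 + 7*p + 32*I)
(-49986 + H(-52, -148))/(-20047 + b(-179, 204)) = (-49986 + 65)/(-20047 + (-3 + 7*(-179) + 32*204)) = -49921/(-20047 + (-3 - 1253 + 6528)) = -49921/(-20047 + 5272) = -49921/(-14775) = -49921*(-1/14775) = 49921/14775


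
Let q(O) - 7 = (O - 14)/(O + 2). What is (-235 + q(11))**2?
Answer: 8803089/169 ≈ 52089.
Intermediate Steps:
q(O) = 7 + (-14 + O)/(2 + O) (q(O) = 7 + (O - 14)/(O + 2) = 7 + (-14 + O)/(2 + O))
(-235 + q(11))**2 = (-235 + 8*11/(2 + 11))**2 = (-235 + 8*11/13)**2 = (-235 + 8*11*(1/13))**2 = (-235 + 88/13)**2 = (-2967/13)**2 = 8803089/169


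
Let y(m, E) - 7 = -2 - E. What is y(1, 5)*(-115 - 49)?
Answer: 0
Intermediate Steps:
y(m, E) = 5 - E (y(m, E) = 7 + (-2 - E) = 5 - E)
y(1, 5)*(-115 - 49) = (5 - 1*5)*(-115 - 49) = (5 - 5)*(-164) = 0*(-164) = 0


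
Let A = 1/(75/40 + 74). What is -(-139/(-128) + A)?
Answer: -85397/77696 ≈ -1.0991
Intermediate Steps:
A = 8/607 (A = 1/(75*(1/40) + 74) = 1/(15/8 + 74) = 1/(607/8) = 8/607 ≈ 0.013180)
-(-139/(-128) + A) = -(-139/(-128) + 8/607) = -(-139*(-1/128) + 8/607) = -(139/128 + 8/607) = -1*85397/77696 = -85397/77696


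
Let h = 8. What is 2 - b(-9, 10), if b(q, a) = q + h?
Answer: 3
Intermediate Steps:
b(q, a) = 8 + q (b(q, a) = q + 8 = 8 + q)
2 - b(-9, 10) = 2 - (8 - 9) = 2 - 1*(-1) = 2 + 1 = 3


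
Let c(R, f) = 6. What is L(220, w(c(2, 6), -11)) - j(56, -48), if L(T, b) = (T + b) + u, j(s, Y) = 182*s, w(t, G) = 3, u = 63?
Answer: -9906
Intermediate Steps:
L(T, b) = 63 + T + b (L(T, b) = (T + b) + 63 = 63 + T + b)
L(220, w(c(2, 6), -11)) - j(56, -48) = (63 + 220 + 3) - 182*56 = 286 - 1*10192 = 286 - 10192 = -9906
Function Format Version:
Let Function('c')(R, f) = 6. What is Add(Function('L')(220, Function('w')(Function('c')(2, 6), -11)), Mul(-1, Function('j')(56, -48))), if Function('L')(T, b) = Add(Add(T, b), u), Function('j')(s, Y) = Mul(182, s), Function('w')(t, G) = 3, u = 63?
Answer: -9906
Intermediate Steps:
Function('L')(T, b) = Add(63, T, b) (Function('L')(T, b) = Add(Add(T, b), 63) = Add(63, T, b))
Add(Function('L')(220, Function('w')(Function('c')(2, 6), -11)), Mul(-1, Function('j')(56, -48))) = Add(Add(63, 220, 3), Mul(-1, Mul(182, 56))) = Add(286, Mul(-1, 10192)) = Add(286, -10192) = -9906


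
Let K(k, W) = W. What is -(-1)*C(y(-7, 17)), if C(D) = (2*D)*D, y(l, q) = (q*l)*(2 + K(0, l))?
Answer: 708050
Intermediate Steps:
y(l, q) = l*q*(2 + l) (y(l, q) = (q*l)*(2 + l) = (l*q)*(2 + l) = l*q*(2 + l))
C(D) = 2*D²
-(-1)*C(y(-7, 17)) = -(-1)*2*(-7*17*(2 - 7))² = -(-1)*2*(-7*17*(-5))² = -(-1)*2*595² = -(-1)*2*354025 = -(-1)*708050 = -1*(-708050) = 708050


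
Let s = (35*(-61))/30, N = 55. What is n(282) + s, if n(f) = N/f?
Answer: -10007/141 ≈ -70.972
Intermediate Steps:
n(f) = 55/f
s = -427/6 (s = -2135*1/30 = -427/6 ≈ -71.167)
n(282) + s = 55/282 - 427/6 = -10007/141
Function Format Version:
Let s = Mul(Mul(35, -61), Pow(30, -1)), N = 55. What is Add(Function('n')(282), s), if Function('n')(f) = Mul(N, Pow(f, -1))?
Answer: Rational(-10007, 141) ≈ -70.972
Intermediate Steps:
Function('n')(f) = Mul(55, Pow(f, -1))
s = Rational(-427, 6) (s = Mul(-2135, Rational(1, 30)) = Rational(-427, 6) ≈ -71.167)
Add(Function('n')(282), s) = Add(Mul(55, Pow(282, -1)), Rational(-427, 6)) = Add(Mul(55, Rational(1, 282)), Rational(-427, 6)) = Add(Rational(55, 282), Rational(-427, 6)) = Rational(-10007, 141)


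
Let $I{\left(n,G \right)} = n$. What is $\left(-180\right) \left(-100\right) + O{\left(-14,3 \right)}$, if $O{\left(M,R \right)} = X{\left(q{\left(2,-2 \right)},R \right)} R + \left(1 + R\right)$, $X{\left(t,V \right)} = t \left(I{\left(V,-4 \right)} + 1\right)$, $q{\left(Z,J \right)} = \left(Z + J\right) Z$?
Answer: $18004$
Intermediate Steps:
$q{\left(Z,J \right)} = Z \left(J + Z\right)$ ($q{\left(Z,J \right)} = \left(J + Z\right) Z = Z \left(J + Z\right)$)
$X{\left(t,V \right)} = t \left(1 + V\right)$ ($X{\left(t,V \right)} = t \left(V + 1\right) = t \left(1 + V\right)$)
$O{\left(M,R \right)} = 1 + R$ ($O{\left(M,R \right)} = 2 \left(-2 + 2\right) \left(1 + R\right) R + \left(1 + R\right) = 2 \cdot 0 \left(1 + R\right) R + \left(1 + R\right) = 0 \left(1 + R\right) R + \left(1 + R\right) = 0 R + \left(1 + R\right) = 0 + \left(1 + R\right) = 1 + R$)
$\left(-180\right) \left(-100\right) + O{\left(-14,3 \right)} = \left(-180\right) \left(-100\right) + \left(1 + 3\right) = 18000 + 4 = 18004$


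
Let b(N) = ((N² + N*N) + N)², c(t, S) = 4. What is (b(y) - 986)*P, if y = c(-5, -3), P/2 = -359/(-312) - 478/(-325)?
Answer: 633857/390 ≈ 1625.3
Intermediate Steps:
P = 20447/3900 (P = 2*(-359/(-312) - 478/(-325)) = 2*(-359*(-1/312) - 478*(-1/325)) = 2*(359/312 + 478/325) = 2*(20447/7800) = 20447/3900 ≈ 5.2428)
y = 4
b(N) = (N + 2*N²)² (b(N) = ((N² + N²) + N)² = (2*N² + N)² = (N + 2*N²)²)
(b(y) - 986)*P = (4²*(1 + 2*4)² - 986)*(20447/3900) = (16*(1 + 8)² - 986)*(20447/3900) = (16*9² - 986)*(20447/3900) = (16*81 - 986)*(20447/3900) = (1296 - 986)*(20447/3900) = 310*(20447/3900) = 633857/390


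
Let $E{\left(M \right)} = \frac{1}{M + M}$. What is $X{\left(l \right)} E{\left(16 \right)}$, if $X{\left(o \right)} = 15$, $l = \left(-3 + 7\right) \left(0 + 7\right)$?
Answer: $\frac{15}{32} \approx 0.46875$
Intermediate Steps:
$E{\left(M \right)} = \frac{1}{2 M}$
$l = 28$ ($l = 4 \cdot 7 = 28$)
$X{\left(l \right)} E{\left(16 \right)} = 15 \frac{1}{2 \cdot 16} = 15 \cdot \frac{1}{2} \cdot \frac{1}{16} = 15 \cdot \frac{1}{32} = \frac{15}{32}$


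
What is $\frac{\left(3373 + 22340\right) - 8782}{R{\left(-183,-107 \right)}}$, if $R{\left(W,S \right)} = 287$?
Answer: $\frac{16931}{287} \approx 58.993$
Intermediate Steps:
$\frac{\left(3373 + 22340\right) - 8782}{R{\left(-183,-107 \right)}} = \frac{\left(3373 + 22340\right) - 8782}{287} = \left(25713 - 8782\right) \frac{1}{287} = 16931 \cdot \frac{1}{287} = \frac{16931}{287}$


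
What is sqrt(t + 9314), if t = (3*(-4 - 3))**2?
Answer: sqrt(9755) ≈ 98.767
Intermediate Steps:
t = 441 (t = (3*(-7))**2 = (-21)**2 = 441)
sqrt(t + 9314) = sqrt(441 + 9314) = sqrt(9755)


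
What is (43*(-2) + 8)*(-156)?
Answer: 12168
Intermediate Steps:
(43*(-2) + 8)*(-156) = (-86 + 8)*(-156) = -78*(-156) = 12168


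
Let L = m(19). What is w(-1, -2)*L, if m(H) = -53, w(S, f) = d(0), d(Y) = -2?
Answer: 106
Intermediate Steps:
w(S, f) = -2
L = -53
w(-1, -2)*L = -2*(-53) = 106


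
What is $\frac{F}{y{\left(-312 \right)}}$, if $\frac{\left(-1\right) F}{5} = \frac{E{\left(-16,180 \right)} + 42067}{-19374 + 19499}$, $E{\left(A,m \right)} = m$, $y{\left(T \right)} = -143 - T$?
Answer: $- \frac{42247}{4225} \approx -9.9993$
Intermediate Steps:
$F = - \frac{42247}{25}$ ($F = - 5 \frac{180 + 42067}{-19374 + 19499} = - 5 \cdot \frac{42247}{125} = - 5 \cdot 42247 \cdot \frac{1}{125} = \left(-5\right) \frac{42247}{125} = - \frac{42247}{25} \approx -1689.9$)
$\frac{F}{y{\left(-312 \right)}} = - \frac{42247}{25 \left(-143 - -312\right)} = - \frac{42247}{25 \left(-143 + 312\right)} = - \frac{42247}{25 \cdot 169} = \left(- \frac{42247}{25}\right) \frac{1}{169} = - \frac{42247}{4225}$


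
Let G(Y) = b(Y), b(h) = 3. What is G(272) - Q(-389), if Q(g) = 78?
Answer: -75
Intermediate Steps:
G(Y) = 3
G(272) - Q(-389) = 3 - 1*78 = 3 - 78 = -75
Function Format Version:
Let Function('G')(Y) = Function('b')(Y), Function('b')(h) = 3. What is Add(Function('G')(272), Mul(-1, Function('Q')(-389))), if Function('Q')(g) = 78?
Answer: -75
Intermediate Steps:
Function('G')(Y) = 3
Add(Function('G')(272), Mul(-1, Function('Q')(-389))) = Add(3, Mul(-1, 78)) = Add(3, -78) = -75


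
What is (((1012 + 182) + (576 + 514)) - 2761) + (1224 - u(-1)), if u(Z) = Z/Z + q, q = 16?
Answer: 730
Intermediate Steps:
u(Z) = 17 (u(Z) = Z/Z + 16 = 1 + 16 = 17)
(((1012 + 182) + (576 + 514)) - 2761) + (1224 - u(-1)) = (((1012 + 182) + (576 + 514)) - 2761) + (1224 - 1*17) = ((1194 + 1090) - 2761) + (1224 - 17) = (2284 - 2761) + 1207 = -477 + 1207 = 730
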